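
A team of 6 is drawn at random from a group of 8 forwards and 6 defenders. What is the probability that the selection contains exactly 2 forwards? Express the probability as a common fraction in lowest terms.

The sample space is all 6-subsets of the 14: C(14,6) = 3003.
Selections with exactly 2 forwards: choose 2 of the 8 forwards and 4 of the 6 defenders, C(8,2)·C(6,4) = 28·15 = 420.
Probability = 420/3003 = 20/143.

20/143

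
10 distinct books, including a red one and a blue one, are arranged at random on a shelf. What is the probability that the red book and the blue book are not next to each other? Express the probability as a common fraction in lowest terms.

4/5

There are 10! = 3628800 arrangements.
Arrangements with the red book and the blue book adjacent: 2·9! = 725760.
So not adjacent: 3628800 − 725760 = 2903040, probability 2903040/3628800 = 4/5.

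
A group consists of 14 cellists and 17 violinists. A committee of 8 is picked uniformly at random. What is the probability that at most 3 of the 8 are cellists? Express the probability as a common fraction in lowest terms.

56542/121365

Total selections: C(31,8) = 7888725.
Favorable selections (at most 3 cellists): C(14,0)·C(17,8) + C(14,1)·C(17,7) + C(14,2)·C(17,6) + C(14,3)·C(17,5) = 24310 + 272272 + 1126216 + 2252432 = 3675230.
Probability = 3675230/7888725 = 56542/121365.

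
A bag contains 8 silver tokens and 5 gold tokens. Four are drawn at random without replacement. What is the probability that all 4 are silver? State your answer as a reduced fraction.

14/143

There are C(13,4) = 715 possible selections.
Selections with all silver: C(8,4) = 70.
Probability = 70/715 = 14/143.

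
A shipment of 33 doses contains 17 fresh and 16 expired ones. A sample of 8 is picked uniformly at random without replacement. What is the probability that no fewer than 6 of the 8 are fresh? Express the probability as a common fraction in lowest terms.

There are C(33,8) = 13884156 ways to choose the 8.
Favorable selections (no fewer than 6 fresh): C(17,6)·C(16,2) + C(17,7)·C(16,1) + C(17,8)·C(16,0) = 1485120 + 311168 + 24310 = 1820598.
Probability = 1820598/13884156 = 23341/178002.

23341/178002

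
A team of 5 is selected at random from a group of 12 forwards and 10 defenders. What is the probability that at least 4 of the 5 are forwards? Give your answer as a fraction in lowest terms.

There are C(22,5) = 26334 ways to choose the 5.
Favorable selections (at least 4 forwards): C(12,4)·C(10,1) + C(12,5)·C(10,0) = 4950 + 792 = 5742.
Probability = 5742/26334 = 29/133.

29/133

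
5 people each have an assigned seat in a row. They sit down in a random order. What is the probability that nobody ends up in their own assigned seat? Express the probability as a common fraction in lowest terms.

There are 5! = 120 seatings.
By inclusion-exclusion, seatings with no fixed points: C(5,0)·5! − C(5,1)·4! + C(5,2)·3! − C(5,3)·2! + C(5,4)·1! − C(5,5)·0! = 44.
Probability = 44/120 = 11/30.

11/30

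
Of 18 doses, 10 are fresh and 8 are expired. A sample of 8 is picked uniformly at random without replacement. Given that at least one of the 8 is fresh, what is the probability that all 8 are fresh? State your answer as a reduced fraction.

45/43757

Work in counts. Selections with at least one fresh: C(18,8) − C(8,8) = 43758 − 1 = 43757.
Of those, selections where all 8 are fresh: C(10,8) = 45.
Conditional probability = 45/43757.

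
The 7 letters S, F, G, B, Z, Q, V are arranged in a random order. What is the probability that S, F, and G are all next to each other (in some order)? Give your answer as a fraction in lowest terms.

1/7

There are 7! = 5040 arrangements.
Treat the three as one block: 5! placements × 3! orders within the block = 120·6 = 720.
Probability = 720/5040 = 1/7.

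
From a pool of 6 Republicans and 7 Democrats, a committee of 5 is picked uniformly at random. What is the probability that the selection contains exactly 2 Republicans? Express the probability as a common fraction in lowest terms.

175/429

There are C(13,5) = 1287 ways to choose 5 from 13.
Selections with exactly 2 Republicans: choose 2 of the 6 Republicans and 3 of the 7 Democrats, C(6,2)·C(7,3) = 15·35 = 525.
Probability = 525/1287 = 175/429.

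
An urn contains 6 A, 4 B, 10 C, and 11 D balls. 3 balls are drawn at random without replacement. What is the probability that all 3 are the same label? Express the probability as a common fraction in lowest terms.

309/4495

There are C(31,3) = 4495 ways to draw 3 balls.
All same label: C(6,3) + C(4,3) + C(10,3) + C(11,3) = 20 + 4 + 120 + 165 = 309.
Probability = 309/4495.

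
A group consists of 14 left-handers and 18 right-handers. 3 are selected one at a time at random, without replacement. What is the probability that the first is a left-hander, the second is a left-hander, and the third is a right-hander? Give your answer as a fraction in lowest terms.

273/2480

Multiply the conditional probabilities at each draw: 14/32 · 13/31 · 18/30 = 3276/29760 = 273/2480.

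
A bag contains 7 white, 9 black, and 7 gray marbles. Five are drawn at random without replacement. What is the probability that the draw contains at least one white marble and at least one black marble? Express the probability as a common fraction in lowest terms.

There are C(23,5) = 33649 possible draws.
By inclusion-exclusion on the complements, draws missing all white or all black: C(16,5) + C(14,5) − C(7,5) = 4368 + 2002 − 21 = 6349.
So draws with at least one of each: 33649 − 6349 = 27300, probability 27300/33649 = 3900/4807.

3900/4807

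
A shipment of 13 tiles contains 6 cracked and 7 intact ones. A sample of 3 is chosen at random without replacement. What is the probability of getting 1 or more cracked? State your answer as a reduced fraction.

251/286

Total selections: C(13,3) = 286.
Favorable selections (1 or more cracked): C(6,1)·C(7,2) + C(6,2)·C(7,1) + C(6,3)·C(7,0) = 126 + 105 + 20 = 251.
Probability = 251/286.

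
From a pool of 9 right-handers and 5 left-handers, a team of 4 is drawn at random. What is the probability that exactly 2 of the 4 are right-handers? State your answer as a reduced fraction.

The sample space is all 4-subsets of the 14: C(14,4) = 1001.
Selections with exactly 2 right-handers: choose 2 of the 9 right-handers and 2 of the 5 left-handers, C(9,2)·C(5,2) = 36·10 = 360.
Probability = 360/1001.

360/1001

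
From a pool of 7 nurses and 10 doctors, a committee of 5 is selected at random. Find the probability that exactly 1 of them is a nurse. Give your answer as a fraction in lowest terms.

There are C(17,5) = 6188 ways to choose 5 from 17.
Selections with exactly 1 nurse: choose 1 of the 7 nurses and 4 of the 10 doctors, C(7,1)·C(10,4) = 7·210 = 1470.
Probability = 1470/6188 = 105/442.

105/442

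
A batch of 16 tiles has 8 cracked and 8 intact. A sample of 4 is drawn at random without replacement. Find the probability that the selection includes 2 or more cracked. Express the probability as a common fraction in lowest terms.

93/130

Total selections: C(16,4) = 1820.
Count the complement (fewer than 2 cracked): C(8,0)·C(8,4) + C(8,1)·C(8,3) = 70 + 448 = 518.
Probability = 1 − 518/1820 = 1302/1820 = 93/130.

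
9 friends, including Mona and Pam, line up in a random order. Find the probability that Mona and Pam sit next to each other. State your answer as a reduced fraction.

There are 9! = 362880 arrangements.
Treat Mona and Pam as a block: 8! arrangements of the blocks × 2 orders within the block = 2·40320 = 80640.
Probability = 80640/362880 = 2/9.

2/9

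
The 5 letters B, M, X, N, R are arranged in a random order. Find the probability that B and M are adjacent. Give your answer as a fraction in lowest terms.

There are 5! = 120 arrangements.
Treat B and M as a block: 4! arrangements of the blocks × 2 orders within the block = 2·24 = 48.
Probability = 48/120 = 2/5.

2/5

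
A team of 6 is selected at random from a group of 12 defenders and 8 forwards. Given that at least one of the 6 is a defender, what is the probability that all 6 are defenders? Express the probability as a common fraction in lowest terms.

Work in counts. Selections with at least one defender: C(20,6) − C(8,6) = 38760 − 28 = 38732.
Of those, selections where all 6 are defenders: C(12,6) = 924.
Conditional probability = 924/38732 = 231/9683.

231/9683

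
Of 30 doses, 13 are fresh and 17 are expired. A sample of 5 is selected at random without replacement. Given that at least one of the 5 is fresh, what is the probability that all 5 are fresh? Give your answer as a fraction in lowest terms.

99/10486

Work in counts. Selections with at least one fresh: C(30,5) − C(17,5) = 142506 − 6188 = 136318.
Of those, selections where all 5 are fresh: C(13,5) = 1287.
Conditional probability = 1287/136318 = 99/10486.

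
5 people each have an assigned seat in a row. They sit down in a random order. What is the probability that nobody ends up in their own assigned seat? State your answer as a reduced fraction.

There are 5! = 120 seatings.
By inclusion-exclusion, seatings with no fixed points: C(5,0)·5! − C(5,1)·4! + C(5,2)·3! − C(5,3)·2! + C(5,4)·1! − C(5,5)·0! = 44.
Probability = 44/120 = 11/30.

11/30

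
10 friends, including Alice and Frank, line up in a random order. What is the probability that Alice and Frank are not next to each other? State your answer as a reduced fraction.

4/5

There are 10! = 3628800 arrangements.
Arrangements with Alice and Frank adjacent: 2·9! = 725760.
So not adjacent: 3628800 − 725760 = 2903040, probability 2903040/3628800 = 4/5.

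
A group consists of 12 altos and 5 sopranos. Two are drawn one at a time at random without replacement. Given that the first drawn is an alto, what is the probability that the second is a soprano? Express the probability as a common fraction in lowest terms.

After removing one alto, 16 remain: 11 altos and 5 sopranos.
So the probability the next is a soprano is 5/16.

5/16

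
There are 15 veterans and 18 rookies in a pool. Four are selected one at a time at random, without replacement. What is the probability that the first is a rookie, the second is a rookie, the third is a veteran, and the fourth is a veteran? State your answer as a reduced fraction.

357/5456

Multiply the conditional probabilities at each draw: 18/33 · 17/32 · 15/31 · 14/30 = 64260/982080 = 357/5456.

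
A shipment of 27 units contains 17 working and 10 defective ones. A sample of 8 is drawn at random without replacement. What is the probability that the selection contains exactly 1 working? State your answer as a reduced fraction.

136/148005

Total number of selections: C(27,8) = 2220075.
Selections with exactly 1 working: choose 1 of the 17 working and 7 of the 10 defective, C(17,1)·C(10,7) = 17·120 = 2040.
Probability = 2040/2220075 = 136/148005.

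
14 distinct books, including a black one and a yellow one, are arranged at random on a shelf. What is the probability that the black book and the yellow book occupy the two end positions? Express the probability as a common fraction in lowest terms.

1/91

There are 14! = 87178291200 arrangements.
Place the black book and the yellow book at the ends in 2 ways, arrange the remaining 12 in 12! = 479001600 ways: 2·479001600 = 958003200.
Probability = 958003200/87178291200 = 1/91.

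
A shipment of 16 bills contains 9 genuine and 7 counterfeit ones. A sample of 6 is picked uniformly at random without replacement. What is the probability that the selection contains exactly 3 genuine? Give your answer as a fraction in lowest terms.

105/286

Total number of selections: C(16,6) = 8008.
Selections with exactly 3 genuine: choose 3 of the 9 genuine and 3 of the 7 counterfeit, C(9,3)·C(7,3) = 84·35 = 2940.
Probability = 2940/8008 = 105/286.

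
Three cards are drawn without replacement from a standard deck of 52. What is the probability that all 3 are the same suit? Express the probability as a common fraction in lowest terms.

22/425

There are C(52,3) = 22100 possible 3-card hands.
Hands of one suit: 4 suits × C(13,3) = 4·286 = 1144.
Probability = 1144/22100 = 22/425.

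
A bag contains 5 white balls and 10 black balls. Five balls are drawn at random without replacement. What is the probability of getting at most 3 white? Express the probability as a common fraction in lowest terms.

984/1001

There are C(15,5) = 3003 ways to choose the 5.
Count the complement (more than 3 white): C(5,4)·C(10,1) + C(5,5)·C(10,0) = 50 + 1 = 51.
Probability = 1 − 51/3003 = 2952/3003 = 984/1001.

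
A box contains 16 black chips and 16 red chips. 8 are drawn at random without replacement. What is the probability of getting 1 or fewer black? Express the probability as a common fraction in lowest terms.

Total selections: C(32,8) = 10518300.
Favorable selections (1 or fewer black): C(16,0)·C(16,8) + C(16,1)·C(16,7) = 12870 + 183040 = 195910.
Probability = 195910/10518300 = 1507/80910.

1507/80910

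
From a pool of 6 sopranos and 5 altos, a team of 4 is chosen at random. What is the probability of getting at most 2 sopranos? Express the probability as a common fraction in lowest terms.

There are C(11,4) = 330 ways to choose the 4.
Favorable selections (at most 2 sopranos): C(6,0)·C(5,4) + C(6,1)·C(5,3) + C(6,2)·C(5,2) = 5 + 60 + 150 = 215.
Probability = 215/330 = 43/66.

43/66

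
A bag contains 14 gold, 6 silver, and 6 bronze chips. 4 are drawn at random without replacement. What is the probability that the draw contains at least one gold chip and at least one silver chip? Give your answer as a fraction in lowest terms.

There are C(26,4) = 14950 possible draws.
By inclusion-exclusion on the complements, draws missing all gold or all silver: C(12,4) + C(20,4) − C(6,4) = 495 + 4845 − 15 = 5325.
So draws with at least one of each: 14950 − 5325 = 9625, probability 9625/14950 = 385/598.

385/598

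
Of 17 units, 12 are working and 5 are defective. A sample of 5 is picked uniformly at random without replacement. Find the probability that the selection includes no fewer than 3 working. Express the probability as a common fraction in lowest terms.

781/884

Total selections: C(17,5) = 6188.
Favorable selections (no fewer than 3 working): C(12,3)·C(5,2) + C(12,4)·C(5,1) + C(12,5)·C(5,0) = 2200 + 2475 + 792 = 5467.
Probability = 5467/6188 = 781/884.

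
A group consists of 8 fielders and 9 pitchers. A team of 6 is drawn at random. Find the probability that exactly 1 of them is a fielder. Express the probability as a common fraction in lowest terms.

18/221

Total number of selections: C(17,6) = 12376.
Selections with exactly 1 fielder: choose 1 of the 8 fielders and 5 of the 9 pitchers, C(8,1)·C(9,5) = 8·126 = 1008.
Probability = 1008/12376 = 18/221.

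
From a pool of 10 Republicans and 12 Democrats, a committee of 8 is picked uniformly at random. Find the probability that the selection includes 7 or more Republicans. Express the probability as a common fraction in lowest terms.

3/646

Total selections: C(22,8) = 319770.
Favorable selections (7 or more Republicans): C(10,7)·C(12,1) + C(10,8)·C(12,0) = 1440 + 45 = 1485.
Probability = 1485/319770 = 3/646.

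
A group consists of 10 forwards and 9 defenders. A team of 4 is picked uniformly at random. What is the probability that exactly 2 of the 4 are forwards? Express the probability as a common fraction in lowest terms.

135/323

Total number of selections: C(19,4) = 3876.
Selections with exactly 2 forwards: choose 2 of the 10 forwards and 2 of the 9 defenders, C(10,2)·C(9,2) = 45·36 = 1620.
Probability = 1620/3876 = 135/323.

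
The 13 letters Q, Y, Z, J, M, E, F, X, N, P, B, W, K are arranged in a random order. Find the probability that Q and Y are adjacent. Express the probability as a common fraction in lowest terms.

There are 13! = 6227020800 arrangements.
Treat Q and Y as a block: 12! arrangements of the blocks × 2 orders within the block = 2·479001600 = 958003200.
Probability = 958003200/6227020800 = 2/13.

2/13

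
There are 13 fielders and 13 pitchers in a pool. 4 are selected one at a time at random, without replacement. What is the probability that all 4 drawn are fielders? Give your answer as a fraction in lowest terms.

11/230

Multiply the conditional probabilities at each draw: 13/26 · 12/25 · 11/24 · 10/23 = 17160/358800 = 11/230.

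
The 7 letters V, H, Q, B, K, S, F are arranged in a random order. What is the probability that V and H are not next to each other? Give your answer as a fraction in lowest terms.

There are 7! = 5040 arrangements.
Arrangements with V and H adjacent: 2·6! = 1440.
So not adjacent: 5040 − 1440 = 3600, probability 3600/5040 = 5/7.

5/7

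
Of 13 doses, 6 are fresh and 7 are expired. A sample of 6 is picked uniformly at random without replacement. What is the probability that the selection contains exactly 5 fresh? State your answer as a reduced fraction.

The sample space is all 6-subsets of the 13: C(13,6) = 1716.
Selections with exactly 5 fresh: choose 5 of the 6 fresh and 1 of the 7 expired, C(6,5)·C(7,1) = 6·7 = 42.
Probability = 42/1716 = 7/286.

7/286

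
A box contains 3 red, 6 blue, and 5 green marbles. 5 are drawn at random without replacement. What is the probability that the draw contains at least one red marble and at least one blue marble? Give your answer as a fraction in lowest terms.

There are C(14,5) = 2002 possible draws.
By inclusion-exclusion on the complements, draws missing all red or all blue: C(11,5) + C(8,5) − C(5,5) = 462 + 56 − 1 = 517.
So draws with at least one of each: 2002 − 517 = 1485, probability 1485/2002 = 135/182.

135/182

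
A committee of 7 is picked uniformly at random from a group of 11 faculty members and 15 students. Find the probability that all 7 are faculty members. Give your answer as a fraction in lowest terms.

3/5980

There are C(26,7) = 657800 possible selections.
Selections with all faculty members: C(11,7) = 330.
Probability = 330/657800 = 3/5980.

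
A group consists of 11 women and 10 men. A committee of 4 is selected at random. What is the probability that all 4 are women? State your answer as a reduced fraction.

22/399

There are C(21,4) = 5985 possible selections.
Selections with all women: C(11,4) = 330.
Probability = 330/5985 = 22/399.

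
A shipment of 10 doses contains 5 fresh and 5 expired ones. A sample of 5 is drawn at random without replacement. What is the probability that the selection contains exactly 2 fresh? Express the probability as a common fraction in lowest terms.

25/63

The sample space is all 5-subsets of the 10: C(10,5) = 252.
Selections with exactly 2 fresh: choose 2 of the 5 fresh and 3 of the 5 expired, C(5,2)·C(5,3) = 10·10 = 100.
Probability = 100/252 = 25/63.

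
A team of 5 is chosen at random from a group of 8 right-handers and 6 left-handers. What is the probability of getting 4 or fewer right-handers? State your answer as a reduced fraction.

Total selections: C(14,5) = 2002.
The complement is exactly 5 right-handers: C(8,5)·C(6,0) = 56.
Probability = 1 − 56/2002 = 1946/2002 = 139/143.

139/143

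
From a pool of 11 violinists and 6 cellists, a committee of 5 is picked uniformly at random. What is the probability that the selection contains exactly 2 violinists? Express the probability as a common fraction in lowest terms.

275/1547

The sample space is all 5-subsets of the 17: C(17,5) = 6188.
Selections with exactly 2 violinists: choose 2 of the 11 violinists and 3 of the 6 cellists, C(11,2)·C(6,3) = 55·20 = 1100.
Probability = 1100/6188 = 275/1547.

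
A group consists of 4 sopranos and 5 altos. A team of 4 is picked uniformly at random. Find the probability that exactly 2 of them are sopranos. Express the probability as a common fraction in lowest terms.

10/21

The sample space is all 4-subsets of the 9: C(9,4) = 126.
Selections with exactly 2 sopranos: choose 2 of the 4 sopranos and 2 of the 5 altos, C(4,2)·C(5,2) = 6·10 = 60.
Probability = 60/126 = 10/21.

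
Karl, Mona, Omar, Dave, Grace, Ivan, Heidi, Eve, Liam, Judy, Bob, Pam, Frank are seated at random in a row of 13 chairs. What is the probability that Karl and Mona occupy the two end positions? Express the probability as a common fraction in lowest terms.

There are 13! = 6227020800 arrangements.
Place Karl and Mona at the ends in 2 ways, arrange the remaining 11 in 11! = 39916800 ways: 2·39916800 = 79833600.
Probability = 79833600/6227020800 = 1/78.

1/78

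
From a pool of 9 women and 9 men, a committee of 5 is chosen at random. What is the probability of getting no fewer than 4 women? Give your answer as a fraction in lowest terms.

5/34

Total selections: C(18,5) = 8568.
Favorable selections (no fewer than 4 women): C(9,4)·C(9,1) + C(9,5)·C(9,0) = 1134 + 126 = 1260.
Probability = 1260/8568 = 5/34.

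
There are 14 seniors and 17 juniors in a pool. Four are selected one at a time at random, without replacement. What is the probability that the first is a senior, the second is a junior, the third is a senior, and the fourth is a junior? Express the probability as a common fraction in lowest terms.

Multiply the conditional probabilities at each draw: 14/31 · 17/30 · 13/29 · 16/28 = 49504/755160 = 884/13485.

884/13485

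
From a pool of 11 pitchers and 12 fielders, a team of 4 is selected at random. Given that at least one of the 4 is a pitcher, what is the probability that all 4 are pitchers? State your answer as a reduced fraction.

3/76

Work in counts. Selections with at least one pitcher: C(23,4) − C(12,4) = 8855 − 495 = 8360.
Of those, selections where all 4 are pitchers: C(11,4) = 330.
Conditional probability = 330/8360 = 3/76.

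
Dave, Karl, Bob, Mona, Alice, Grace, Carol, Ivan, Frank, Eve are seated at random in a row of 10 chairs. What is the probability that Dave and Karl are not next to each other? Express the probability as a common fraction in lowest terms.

There are 10! = 3628800 arrangements.
Arrangements with Dave and Karl adjacent: 2·9! = 725760.
So not adjacent: 3628800 − 725760 = 2903040, probability 2903040/3628800 = 4/5.

4/5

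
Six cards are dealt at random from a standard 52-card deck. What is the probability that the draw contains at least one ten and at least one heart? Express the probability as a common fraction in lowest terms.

There are C(52,6) = 20358520 possible draws.
By inclusion-exclusion on the complements, draws missing all tens or all hearts: C(48,6) + C(39,6) − C(36,6) = 12271512 + 3262623 − 1947792 = 13586343.
So draws with at least one of each: 20358520 − 13586343 = 6772177, probability 6772177/20358520.

6772177/20358520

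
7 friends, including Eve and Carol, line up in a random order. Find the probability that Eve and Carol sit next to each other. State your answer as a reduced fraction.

2/7

There are 7! = 5040 arrangements.
Treat Eve and Carol as a block: 6! arrangements of the blocks × 2 orders within the block = 2·720 = 1440.
Probability = 1440/5040 = 2/7.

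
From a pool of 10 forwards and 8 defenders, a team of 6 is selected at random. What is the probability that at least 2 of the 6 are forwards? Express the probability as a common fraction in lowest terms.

214/221

There are C(18,6) = 18564 ways to choose the 6.
Count the complement (fewer than 2 forwards): C(10,0)·C(8,6) + C(10,1)·C(8,5) = 28 + 560 = 588.
Probability = 1 − 588/18564 = 17976/18564 = 214/221.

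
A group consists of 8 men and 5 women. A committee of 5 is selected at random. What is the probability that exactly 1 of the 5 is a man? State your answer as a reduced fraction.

The sample space is all 5-subsets of the 13: C(13,5) = 1287.
Selections with exactly 1 man: choose 1 of the 8 men and 4 of the 5 women, C(8,1)·C(5,4) = 8·5 = 40.
Probability = 40/1287.

40/1287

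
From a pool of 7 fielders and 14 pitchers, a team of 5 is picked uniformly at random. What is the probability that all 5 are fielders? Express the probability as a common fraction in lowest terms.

1/969

There are C(21,5) = 20349 possible selections.
Selections with all fielders: C(7,5) = 21.
Probability = 21/20349 = 1/969.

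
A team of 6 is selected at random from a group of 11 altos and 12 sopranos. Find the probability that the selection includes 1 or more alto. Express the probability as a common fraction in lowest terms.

Total selections: C(23,6) = 100947.
The complement is all 6 are sopranos: C(12,6) = 924.
Probability = 1 − 924/100947 = 100023/100947 = 433/437.

433/437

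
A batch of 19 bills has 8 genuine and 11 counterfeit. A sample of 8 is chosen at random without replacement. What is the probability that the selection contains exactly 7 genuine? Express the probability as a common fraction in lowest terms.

44/37791

Total number of selections: C(19,8) = 75582.
Selections with exactly 7 genuine: choose 7 of the 8 genuine and 1 of the 11 counterfeit, C(8,7)·C(11,1) = 8·11 = 88.
Probability = 88/75582 = 44/37791.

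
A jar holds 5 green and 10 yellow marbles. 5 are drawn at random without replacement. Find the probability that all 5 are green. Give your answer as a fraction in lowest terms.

There are C(15,5) = 3003 possible selections.
Selections with all green: C(5,5) = 1.
Probability = 1/3003.

1/3003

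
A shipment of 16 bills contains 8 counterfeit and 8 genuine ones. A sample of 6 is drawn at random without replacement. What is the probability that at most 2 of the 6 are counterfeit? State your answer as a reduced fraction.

Total selections: C(16,6) = 8008.
Favorable selections (at most 2 counterfeit): C(8,0)·C(8,6) + C(8,1)·C(8,5) + C(8,2)·C(8,4) = 28 + 448 + 1960 = 2436.
Probability = 2436/8008 = 87/286.

87/286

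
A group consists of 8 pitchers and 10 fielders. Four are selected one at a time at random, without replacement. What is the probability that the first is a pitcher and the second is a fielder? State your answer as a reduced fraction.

Multiply the conditional probabilities at each draw: 8/18 · 10/17 = 80/306 = 40/153.

40/153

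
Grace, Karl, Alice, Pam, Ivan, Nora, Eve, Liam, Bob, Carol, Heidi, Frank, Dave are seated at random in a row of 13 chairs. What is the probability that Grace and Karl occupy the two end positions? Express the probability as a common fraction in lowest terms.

1/78

There are 13! = 6227020800 arrangements.
Place Grace and Karl at the ends in 2 ways, arrange the remaining 11 in 11! = 39916800 ways: 2·39916800 = 79833600.
Probability = 79833600/6227020800 = 1/78.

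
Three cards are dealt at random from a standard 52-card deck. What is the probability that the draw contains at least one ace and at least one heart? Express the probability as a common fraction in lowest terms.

There are C(52,3) = 22100 possible draws.
By inclusion-exclusion on the complements, draws missing all aces or all hearts: C(48,3) + C(39,3) − C(36,3) = 17296 + 9139 − 7140 = 19295.
So draws with at least one of each: 22100 − 19295 = 2805, probability 2805/22100 = 33/260.

33/260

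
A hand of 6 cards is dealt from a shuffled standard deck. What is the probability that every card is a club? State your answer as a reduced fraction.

33/391510

There are C(52,6) = 20358520 possible 6-card hands.
Hands that are all clubs: C(13,6) = 1716.
Probability = 1716/20358520 = 33/391510.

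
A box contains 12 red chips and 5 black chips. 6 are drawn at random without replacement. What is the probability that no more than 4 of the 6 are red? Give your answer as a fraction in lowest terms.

There are C(17,6) = 12376 ways to choose the 6.
Count the complement (more than 4 red): C(12,5)·C(5,1) + C(12,6)·C(5,0) = 3960 + 924 = 4884.
Probability = 1 − 4884/12376 = 7492/12376 = 1873/3094.

1873/3094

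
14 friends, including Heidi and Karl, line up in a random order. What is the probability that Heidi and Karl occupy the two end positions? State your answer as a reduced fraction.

There are 14! = 87178291200 arrangements.
Place Heidi and Karl at the ends in 2 ways, arrange the remaining 12 in 12! = 479001600 ways: 2·479001600 = 958003200.
Probability = 958003200/87178291200 = 1/91.

1/91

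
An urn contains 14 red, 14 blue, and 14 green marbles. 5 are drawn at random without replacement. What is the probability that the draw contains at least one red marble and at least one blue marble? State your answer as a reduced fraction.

There are C(42,5) = 850668 possible draws.
By inclusion-exclusion on the complements, draws missing all red or all blue: C(28,5) + C(28,5) − C(14,5) = 98280 + 98280 − 2002 = 194558.
So draws with at least one of each: 850668 − 194558 = 656110, probability 656110/850668 = 3605/4674.

3605/4674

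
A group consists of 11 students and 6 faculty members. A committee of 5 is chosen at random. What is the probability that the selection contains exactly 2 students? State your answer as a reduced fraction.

275/1547

The sample space is all 5-subsets of the 17: C(17,5) = 6188.
Selections with exactly 2 students: choose 2 of the 11 students and 3 of the 6 faculty members, C(11,2)·C(6,3) = 55·20 = 1100.
Probability = 1100/6188 = 275/1547.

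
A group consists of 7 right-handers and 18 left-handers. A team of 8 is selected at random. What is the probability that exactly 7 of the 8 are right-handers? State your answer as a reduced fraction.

Total number of selections: C(25,8) = 1081575.
Selections with exactly 7 right-handers: choose 7 of the 7 right-handers and 1 of the 18 left-handers, C(7,7)·C(18,1) = 1·18 = 18.
Probability = 18/1081575 = 2/120175.

2/120175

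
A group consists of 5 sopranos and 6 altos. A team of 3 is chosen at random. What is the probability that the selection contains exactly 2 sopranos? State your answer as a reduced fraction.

4/11

There are C(11,3) = 165 ways to choose 3 from 11.
Selections with exactly 2 sopranos: choose 2 of the 5 sopranos and 1 of the 6 altos, C(5,2)·C(6,1) = 10·6 = 60.
Probability = 60/165 = 4/11.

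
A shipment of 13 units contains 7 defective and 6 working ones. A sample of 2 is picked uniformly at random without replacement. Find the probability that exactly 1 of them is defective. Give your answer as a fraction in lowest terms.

7/13

Total number of selections: C(13,2) = 78.
Selections with exactly 1 defective: choose 1 of the 7 defective and 1 of the 6 working, C(7,1)·C(6,1) = 7·6 = 42.
Probability = 42/78 = 7/13.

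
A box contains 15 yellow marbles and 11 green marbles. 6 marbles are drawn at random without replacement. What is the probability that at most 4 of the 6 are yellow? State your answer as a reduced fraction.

96/115

Total selections: C(26,6) = 230230.
Count the complement (more than 4 yellow): C(15,5)·C(11,1) + C(15,6)·C(11,0) = 33033 + 5005 = 38038.
Probability = 1 − 38038/230230 = 192192/230230 = 96/115.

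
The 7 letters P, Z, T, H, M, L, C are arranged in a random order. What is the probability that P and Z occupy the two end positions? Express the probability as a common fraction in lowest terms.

There are 7! = 5040 arrangements.
Place P and Z at the ends in 2 ways, arrange the remaining 5 in 5! = 120 ways: 2·120 = 240.
Probability = 240/5040 = 1/21.

1/21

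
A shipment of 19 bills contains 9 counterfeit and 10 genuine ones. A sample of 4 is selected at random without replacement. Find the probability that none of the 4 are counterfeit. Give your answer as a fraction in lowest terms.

35/646

There are C(19,4) = 3876 possible selections.
Selections with no counterfeit (all genuine): C(10,4) = 210.
Probability = 210/3876 = 35/646.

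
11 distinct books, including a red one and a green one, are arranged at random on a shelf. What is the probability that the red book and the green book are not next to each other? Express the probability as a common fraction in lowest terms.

There are 11! = 39916800 arrangements.
Arrangements with the red book and the green book adjacent: 2·10! = 7257600.
So not adjacent: 39916800 − 7257600 = 32659200, probability 32659200/39916800 = 9/11.

9/11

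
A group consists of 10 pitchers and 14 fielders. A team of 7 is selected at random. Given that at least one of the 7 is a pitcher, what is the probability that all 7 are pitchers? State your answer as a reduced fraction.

5/14278

Work in counts. Selections with at least one pitcher: C(24,7) − C(14,7) = 346104 − 3432 = 342672.
Of those, selections where all 7 are pitchers: C(10,7) = 120.
Conditional probability = 120/342672 = 5/14278.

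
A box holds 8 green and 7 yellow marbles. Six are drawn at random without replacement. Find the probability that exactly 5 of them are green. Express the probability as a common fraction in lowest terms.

The sample space is all 6-subsets of the 15: C(15,6) = 5005.
Selections with exactly 5 green: choose 5 of the 8 green and 1 of the 7 yellow, C(8,5)·C(7,1) = 56·7 = 392.
Probability = 392/5005 = 56/715.

56/715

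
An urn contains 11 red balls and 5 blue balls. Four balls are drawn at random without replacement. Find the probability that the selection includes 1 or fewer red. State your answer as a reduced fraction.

There are C(16,4) = 1820 ways to choose the 4.
Favorable selections (1 or fewer red): C(11,0)·C(5,4) + C(11,1)·C(5,3) = 5 + 110 = 115.
Probability = 115/1820 = 23/364.

23/364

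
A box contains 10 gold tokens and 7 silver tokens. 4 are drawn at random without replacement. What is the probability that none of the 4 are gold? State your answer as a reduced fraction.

There are C(17,4) = 2380 possible selections.
Selections with no gold (all silver): C(7,4) = 35.
Probability = 35/2380 = 1/68.

1/68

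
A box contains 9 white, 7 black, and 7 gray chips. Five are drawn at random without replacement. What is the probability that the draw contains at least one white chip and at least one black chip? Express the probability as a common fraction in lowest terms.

There are C(23,5) = 33649 possible draws.
By inclusion-exclusion on the complements, draws missing all white or all black: C(14,5) + C(16,5) − C(7,5) = 2002 + 4368 − 21 = 6349.
So draws with at least one of each: 33649 − 6349 = 27300, probability 27300/33649 = 3900/4807.

3900/4807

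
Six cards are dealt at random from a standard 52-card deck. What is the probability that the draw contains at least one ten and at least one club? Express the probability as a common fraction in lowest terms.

There are C(52,6) = 20358520 possible draws.
By inclusion-exclusion on the complements, draws missing all tens or all clubs: C(48,6) + C(39,6) − C(36,6) = 12271512 + 3262623 − 1947792 = 13586343.
So draws with at least one of each: 20358520 − 13586343 = 6772177, probability 6772177/20358520.

6772177/20358520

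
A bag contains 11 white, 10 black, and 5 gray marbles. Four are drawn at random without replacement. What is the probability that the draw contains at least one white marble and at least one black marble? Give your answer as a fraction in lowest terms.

1177/1495

There are C(26,4) = 14950 possible draws.
By inclusion-exclusion on the complements, draws missing all white or all black: C(15,4) + C(16,4) − C(5,4) = 1365 + 1820 − 5 = 3180.
So draws with at least one of each: 14950 − 3180 = 11770, probability 11770/14950 = 1177/1495.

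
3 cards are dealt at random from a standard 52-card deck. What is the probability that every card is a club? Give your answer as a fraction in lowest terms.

There are C(52,3) = 22100 possible 3-card hands.
Hands that are all clubs: C(13,3) = 286.
Probability = 286/22100 = 11/850.

11/850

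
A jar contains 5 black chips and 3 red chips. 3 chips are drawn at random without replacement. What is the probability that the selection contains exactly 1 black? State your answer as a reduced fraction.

Total number of selections: C(8,3) = 56.
Selections with exactly 1 black: choose 1 of the 5 black and 2 of the 3 red, C(5,1)·C(3,2) = 5·3 = 15.
Probability = 15/56.

15/56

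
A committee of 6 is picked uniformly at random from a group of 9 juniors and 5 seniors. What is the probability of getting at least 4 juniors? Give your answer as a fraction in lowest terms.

94/143

There are C(14,6) = 3003 ways to choose the 6.
Favorable selections (at least 4 juniors): C(9,4)·C(5,2) + C(9,5)·C(5,1) + C(9,6)·C(5,0) = 1260 + 630 + 84 = 1974.
Probability = 1974/3003 = 94/143.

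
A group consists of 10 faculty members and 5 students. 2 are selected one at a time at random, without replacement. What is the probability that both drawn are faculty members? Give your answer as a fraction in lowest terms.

3/7

Multiply the conditional probabilities at each draw: 10/15 · 9/14 = 90/210 = 3/7.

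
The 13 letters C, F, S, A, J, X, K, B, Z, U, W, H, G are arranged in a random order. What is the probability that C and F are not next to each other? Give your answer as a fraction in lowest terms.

11/13

There are 13! = 6227020800 arrangements.
Arrangements with C and F adjacent: 2·12! = 958003200.
So not adjacent: 6227020800 − 958003200 = 5269017600, probability 5269017600/6227020800 = 11/13.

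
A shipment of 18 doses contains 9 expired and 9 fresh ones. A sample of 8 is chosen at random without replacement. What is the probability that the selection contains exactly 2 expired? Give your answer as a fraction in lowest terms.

168/2431

Total number of selections: C(18,8) = 43758.
Selections with exactly 2 expired: choose 2 of the 9 expired and 6 of the 9 fresh, C(9,2)·C(9,6) = 36·84 = 3024.
Probability = 3024/43758 = 168/2431.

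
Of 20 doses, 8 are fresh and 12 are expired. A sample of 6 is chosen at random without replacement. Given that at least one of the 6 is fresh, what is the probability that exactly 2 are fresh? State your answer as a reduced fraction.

Work in counts. Selections with at least one fresh: C(20,6) − C(12,6) = 38760 − 924 = 37836.
Of those, selections where exactly 2 are fresh: C(8,2)·C(12,4) = 28·495 = 13860.
Conditional probability = 13860/37836 = 385/1051.

385/1051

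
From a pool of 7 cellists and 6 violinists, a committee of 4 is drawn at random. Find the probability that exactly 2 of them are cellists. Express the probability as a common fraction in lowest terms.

The sample space is all 4-subsets of the 13: C(13,4) = 715.
Selections with exactly 2 cellists: choose 2 of the 7 cellists and 2 of the 6 violinists, C(7,2)·C(6,2) = 21·15 = 315.
Probability = 315/715 = 63/143.

63/143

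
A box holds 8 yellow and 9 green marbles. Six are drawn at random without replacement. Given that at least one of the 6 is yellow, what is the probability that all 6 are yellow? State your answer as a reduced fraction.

1/439

Work in counts. Selections with at least one yellow: C(17,6) − C(9,6) = 12376 − 84 = 12292.
Of those, selections where all 6 are yellow: C(8,6) = 28.
Conditional probability = 28/12292 = 1/439.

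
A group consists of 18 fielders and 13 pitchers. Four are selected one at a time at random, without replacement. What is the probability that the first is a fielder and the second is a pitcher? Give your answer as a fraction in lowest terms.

Multiply the conditional probabilities at each draw: 18/31 · 13/30 = 234/930 = 39/155.

39/155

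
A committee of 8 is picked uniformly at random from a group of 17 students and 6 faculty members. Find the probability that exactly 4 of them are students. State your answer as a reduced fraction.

350/4807

There are C(23,8) = 490314 ways to choose 8 from 23.
Selections with exactly 4 students: choose 4 of the 17 students and 4 of the 6 faculty members, C(17,4)·C(6,4) = 2380·15 = 35700.
Probability = 35700/490314 = 350/4807.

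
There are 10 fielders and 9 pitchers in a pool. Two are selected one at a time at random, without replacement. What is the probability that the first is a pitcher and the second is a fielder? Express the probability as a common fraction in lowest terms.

Multiply the conditional probabilities at each draw: 9/19 · 10/18 = 90/342 = 5/19.

5/19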